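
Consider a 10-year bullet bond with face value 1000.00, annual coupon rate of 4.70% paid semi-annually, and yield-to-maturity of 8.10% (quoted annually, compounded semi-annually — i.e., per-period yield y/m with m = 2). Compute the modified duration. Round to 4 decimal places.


Coupon per period c = face * coupon_rate / m = 23.500000
Periods per year m = 2; per-period yield y/m = 0.040500
Number of cashflows N = 20
Cashflows (t years, CF_t, discount factor 1/(1+y/m)^(m*t), PV):
  t = 0.5000: CF_t = 23.500000, DF = 0.961076, PV = 22.585296
  t = 1.0000: CF_t = 23.500000, DF = 0.923668, PV = 21.706195
  t = 1.5000: CF_t = 23.500000, DF = 0.887715, PV = 20.861312
  t = 2.0000: CF_t = 23.500000, DF = 0.853162, PV = 20.049314
  t = 2.5000: CF_t = 23.500000, DF = 0.819954, PV = 19.268923
  t = 3.0000: CF_t = 23.500000, DF = 0.788039, PV = 18.518907
  t = 3.5000: CF_t = 23.500000, DF = 0.757365, PV = 17.798085
  t = 4.0000: CF_t = 23.500000, DF = 0.727886, PV = 17.105319
  t = 4.5000: CF_t = 23.500000, DF = 0.699554, PV = 16.439519
  t = 5.0000: CF_t = 23.500000, DF = 0.672325, PV = 15.799634
  t = 5.5000: CF_t = 23.500000, DF = 0.646156, PV = 15.184655
  t = 6.0000: CF_t = 23.500000, DF = 0.621005, PV = 14.593614
  t = 6.5000: CF_t = 23.500000, DF = 0.596833, PV = 14.025578
  t = 7.0000: CF_t = 23.500000, DF = 0.573602, PV = 13.479652
  t = 7.5000: CF_t = 23.500000, DF = 0.551276, PV = 12.954975
  t = 8.0000: CF_t = 23.500000, DF = 0.529818, PV = 12.450721
  t = 8.5000: CF_t = 23.500000, DF = 0.509196, PV = 11.966094
  t = 9.0000: CF_t = 23.500000, DF = 0.489376, PV = 11.500331
  t = 9.5000: CF_t = 23.500000, DF = 0.470328, PV = 11.052697
  t = 10.0000: CF_t = 1023.500000, DF = 0.452021, PV = 462.643171
Price P = sum_t PV_t = 769.983991
First compute Macaulay numerator sum_t t * PV_t:
  t * PV_t at t = 0.5000: 11.292648
  t * PV_t at t = 1.0000: 21.706195
  t * PV_t at t = 1.5000: 31.291967
  t * PV_t at t = 2.0000: 40.098629
  t * PV_t at t = 2.5000: 48.172307
  t * PV_t at t = 3.0000: 55.556722
  t * PV_t at t = 3.5000: 62.293297
  t * PV_t at t = 4.0000: 68.421277
  t * PV_t at t = 4.5000: 73.977835
  t * PV_t at t = 5.0000: 78.998168
  t * PV_t at t = 5.5000: 83.515603
  t * PV_t at t = 6.0000: 87.561683
  t * PV_t at t = 6.5000: 91.166256
  t * PV_t at t = 7.0000: 94.357564
  t * PV_t at t = 7.5000: 97.162316
  t * PV_t at t = 8.0000: 99.605770
  t * PV_t at t = 8.5000: 101.711802
  t * PV_t at t = 9.0000: 103.502979
  t * PV_t at t = 9.5000: 105.000619
  t * PV_t at t = 10.0000: 4626.431710
Macaulay duration D = 5981.825346 / 769.983991 = 7.768766
Modified duration = D / (1 + y/m) = 7.768766 / (1 + 0.040500) = 7.466378

Answer: Modified duration = 7.4664


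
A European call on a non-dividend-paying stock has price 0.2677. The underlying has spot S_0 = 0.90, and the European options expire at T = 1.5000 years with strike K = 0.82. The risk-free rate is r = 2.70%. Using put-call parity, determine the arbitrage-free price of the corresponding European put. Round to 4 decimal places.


Put-call parity: C - P = S_0 * exp(-qT) - K * exp(-rT).
S_0 * exp(-qT) = 0.9000 * 1.00000000 = 0.90000000
K * exp(-rT) = 0.8200 * 0.96030916 = 0.78745351
P = C - S*exp(-qT) + K*exp(-rT)
P = 0.2677 - 0.90000000 + 0.78745351 = 0.1552

Answer: Put price = 0.1552


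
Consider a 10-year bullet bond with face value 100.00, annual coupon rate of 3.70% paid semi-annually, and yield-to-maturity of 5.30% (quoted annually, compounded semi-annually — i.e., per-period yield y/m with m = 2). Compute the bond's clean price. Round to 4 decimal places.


Answer: Price = 87.7036

Derivation:
Coupon per period c = face * coupon_rate / m = 1.850000
Periods per year m = 2; per-period yield y/m = 0.026500
Number of cashflows N = 20
Cashflows (t years, CF_t, discount factor 1/(1+y/m)^(m*t), PV):
  t = 0.5000: CF_t = 1.850000, DF = 0.974184, PV = 1.802241
  t = 1.0000: CF_t = 1.850000, DF = 0.949035, PV = 1.755714
  t = 1.5000: CF_t = 1.850000, DF = 0.924535, PV = 1.710389
  t = 2.0000: CF_t = 1.850000, DF = 0.900667, PV = 1.666234
  t = 2.5000: CF_t = 1.850000, DF = 0.877415, PV = 1.623218
  t = 3.0000: CF_t = 1.850000, DF = 0.854764, PV = 1.581314
  t = 3.5000: CF_t = 1.850000, DF = 0.832698, PV = 1.540491
  t = 4.0000: CF_t = 1.850000, DF = 0.811201, PV = 1.500721
  t = 4.5000: CF_t = 1.850000, DF = 0.790259, PV = 1.461979
  t = 5.0000: CF_t = 1.850000, DF = 0.769858, PV = 1.424237
  t = 5.5000: CF_t = 1.850000, DF = 0.749983, PV = 1.387469
  t = 6.0000: CF_t = 1.850000, DF = 0.730622, PV = 1.351650
  t = 6.5000: CF_t = 1.850000, DF = 0.711760, PV = 1.316756
  t = 7.0000: CF_t = 1.850000, DF = 0.693385, PV = 1.282763
  t = 7.5000: CF_t = 1.850000, DF = 0.675485, PV = 1.249647
  t = 8.0000: CF_t = 1.850000, DF = 0.658047, PV = 1.217386
  t = 8.5000: CF_t = 1.850000, DF = 0.641059, PV = 1.185959
  t = 9.0000: CF_t = 1.850000, DF = 0.624509, PV = 1.155342
  t = 9.5000: CF_t = 1.850000, DF = 0.608387, PV = 1.125516
  t = 10.0000: CF_t = 101.850000, DF = 0.592681, PV = 60.364549
Price P = sum_t PV_t = 87.703574


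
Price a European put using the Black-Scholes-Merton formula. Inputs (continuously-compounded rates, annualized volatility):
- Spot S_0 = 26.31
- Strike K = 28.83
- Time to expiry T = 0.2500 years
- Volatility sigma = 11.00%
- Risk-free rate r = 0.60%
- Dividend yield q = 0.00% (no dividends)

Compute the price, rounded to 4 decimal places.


Answer: Price = 2.5091

Derivation:
d1 = (ln(S/K) + (r - q + 0.5*sigma^2) * T) / (sigma * sqrt(T)) = -1.60827121
d2 = d1 - sigma * sqrt(T) = -1.66327121
exp(-rT) = 0.99850112; exp(-qT) = 1.00000000
P = K * exp(-rT) * N(-d2) - S_0 * exp(-qT) * N(-d1)
N(-d1) = 0.94611210; N(-d2) = 0.95187092
P = 28.8300 * 0.99850112 * 0.95187092 - 26.3100 * 1.00000000 * 0.94611210 = 2.5091


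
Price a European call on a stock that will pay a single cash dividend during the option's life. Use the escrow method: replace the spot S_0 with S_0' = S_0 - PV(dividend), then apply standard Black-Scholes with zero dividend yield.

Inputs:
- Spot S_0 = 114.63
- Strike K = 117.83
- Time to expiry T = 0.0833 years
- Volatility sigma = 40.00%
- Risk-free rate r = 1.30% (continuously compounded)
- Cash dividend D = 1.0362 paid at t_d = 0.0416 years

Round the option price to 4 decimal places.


Answer: Price = 3.5191

Derivation:
PV(D) = D * exp(-r * t_d) = 1.0362 * 0.99945935 = 1.03563977
S_0' = S_0 - PV(D) = 114.6300 - 1.03563977 = 113.59436023
d1 = (ln(S_0'/K) + (r + sigma^2/2)*T) / (sigma*sqrt(T)) = -0.25000354
d2 = d1 - sigma*sqrt(T) = -0.36545050
exp(-rT) = 0.99891769
N(d1) = 0.40129230; N(d2) = 0.35738757
C = S_0' * N(d1) - K * exp(-rT) * N(d2) = 113.59436023 * 0.40129230 - 117.8300 * 0.99891769 * 0.35738757 = 3.5191


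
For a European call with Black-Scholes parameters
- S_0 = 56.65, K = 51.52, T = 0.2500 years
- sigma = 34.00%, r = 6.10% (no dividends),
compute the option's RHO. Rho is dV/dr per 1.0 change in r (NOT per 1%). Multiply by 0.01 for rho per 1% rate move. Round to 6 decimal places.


d1 = 0.7330700334; d2 = 0.5630700334
phi(d1) = 0.3049417909; exp(-qT) = 1.0000000000; exp(-rT) = 0.9848656924
N(d2) = 0.7133064020
Rho = K*T*exp(-rT)*N(d2) = 51.5200 * 0.2500 * 0.9848656924 * 0.7133064020 = 9.048342

Answer: Rho = 9.048342


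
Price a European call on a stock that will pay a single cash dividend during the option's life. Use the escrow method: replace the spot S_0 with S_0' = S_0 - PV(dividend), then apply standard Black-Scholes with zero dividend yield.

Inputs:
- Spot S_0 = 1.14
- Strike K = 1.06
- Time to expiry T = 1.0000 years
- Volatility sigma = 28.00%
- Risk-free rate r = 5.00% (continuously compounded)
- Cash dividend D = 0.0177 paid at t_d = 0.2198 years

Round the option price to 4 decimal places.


Answer: Price = 0.1843

Derivation:
PV(D) = D * exp(-r * t_d) = 0.0177 * 0.98907017 = 0.01750654
S_0' = S_0 - PV(D) = 1.1400 - 0.01750654 = 1.12249346
d1 = (ln(S_0'/K) + (r + sigma^2/2)*T) / (sigma*sqrt(T)) = 0.52315573
d2 = d1 - sigma*sqrt(T) = 0.24315573
exp(-rT) = 0.95122942
N(d1) = 0.69956706; N(d2) = 0.59605762
C = S_0' * N(d1) - K * exp(-rT) * N(d2) = 1.12249346 * 0.69956706 - 1.0600 * 0.95122942 * 0.59605762 = 0.1843


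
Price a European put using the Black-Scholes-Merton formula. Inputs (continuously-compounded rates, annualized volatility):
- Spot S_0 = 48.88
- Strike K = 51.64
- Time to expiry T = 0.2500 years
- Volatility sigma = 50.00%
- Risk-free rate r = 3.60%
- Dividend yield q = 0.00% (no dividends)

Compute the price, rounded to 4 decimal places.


Answer: Price = 6.2086

Derivation:
d1 = (ln(S/K) + (r - q + 0.5*sigma^2) * T) / (sigma * sqrt(T)) = -0.05871300
d2 = d1 - sigma * sqrt(T) = -0.30871300
exp(-rT) = 0.99104038; exp(-qT) = 1.00000000
P = K * exp(-rT) * N(-d2) - S_0 * exp(-qT) * N(-d1)
N(-d1) = 0.52340965; N(-d2) = 0.62123007
P = 51.6400 * 0.99104038 * 0.62123007 - 48.8800 * 1.00000000 * 0.52340965 = 6.2086


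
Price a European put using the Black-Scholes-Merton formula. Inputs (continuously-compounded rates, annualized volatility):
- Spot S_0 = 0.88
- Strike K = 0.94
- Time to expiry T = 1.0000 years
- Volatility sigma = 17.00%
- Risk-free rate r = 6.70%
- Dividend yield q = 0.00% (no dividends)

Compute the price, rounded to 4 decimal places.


d1 = (ln(S/K) + (r - q + 0.5*sigma^2) * T) / (sigma * sqrt(T)) = 0.09112960
d2 = d1 - sigma * sqrt(T) = -0.07887040
exp(-rT) = 0.93519520; exp(-qT) = 1.00000000
P = K * exp(-rT) * N(-d2) - S_0 * exp(-qT) * N(-d1)
N(-d1) = 0.46369481; N(-d2) = 0.53143215
P = 0.9400 * 0.93519520 * 0.53143215 - 0.8800 * 1.00000000 * 0.46369481 = 0.0591

Answer: Price = 0.0591


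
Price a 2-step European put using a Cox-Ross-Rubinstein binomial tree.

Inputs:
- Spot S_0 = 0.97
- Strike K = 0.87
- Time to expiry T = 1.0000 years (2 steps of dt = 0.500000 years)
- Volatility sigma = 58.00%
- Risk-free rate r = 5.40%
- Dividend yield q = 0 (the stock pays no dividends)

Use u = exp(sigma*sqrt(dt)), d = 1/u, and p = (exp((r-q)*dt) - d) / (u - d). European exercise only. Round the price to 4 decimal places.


Answer: Price = V(0,0) = 0.1357

Derivation:
dt = T/N = 0.500000
u = exp(sigma*sqrt(dt)) = 1.507002; d = 1/u = 0.663569
p = (exp((r-q)*dt) - d) / (u - d) = 0.431331
Discount per step: exp(-r*dt) = 0.973361
Stock lattice S(k, i) with i counting down-moves:
  k=0: S(0,0) = 0.9700
  k=1: S(1,0) = 1.4618; S(1,1) = 0.6437
  k=2: S(2,0) = 2.2029; S(2,1) = 0.9700; S(2,2) = 0.4271
Terminal payoffs V(N, i) = max(K - S_T, 0):
  V(2,0) = 0.000000; V(2,1) = 0.000000; V(2,2) = 0.442885
Backward induction: V(k, i) = exp(-r*dt) * [p * V(k+1, i) + (1-p) * V(k+1, i+1)].
  V(1,0) = exp(-r*dt) * [p*0.000000 + (1-p)*0.000000] = 0.000000
  V(1,1) = exp(-r*dt) * [p*0.000000 + (1-p)*0.442885] = 0.245146
  V(0,0) = exp(-r*dt) * [p*0.000000 + (1-p)*0.245146] = 0.135693


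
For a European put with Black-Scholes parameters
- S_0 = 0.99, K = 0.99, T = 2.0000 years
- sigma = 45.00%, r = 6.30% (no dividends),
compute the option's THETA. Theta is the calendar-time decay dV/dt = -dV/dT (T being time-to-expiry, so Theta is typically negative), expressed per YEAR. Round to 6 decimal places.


d1 = 0.5161879503; d2 = -0.1202081528
phi(d1) = 0.3491814656; exp(-qT) = 1.0000000000; exp(-rT) = 0.8816148468
Theta = -S*exp(-qT)*phi(d1)*sigma/(2*sqrt(T)) + r*K*exp(-rT)*N(-d2) - q*S*exp(-qT)*N(-d1)
N(-d1) = 0.3028615727; N(-d2) = 0.5478408702; sqrt(T) = 1.4142135624
Term 1 = -0.9900 * 1.0000000000 * 0.3491814656 * 0.4500 / (2 * 1.4142135624) = -0.0549988867
Term 2 = 0.0630 * 0.9900 * 0.8816148468 * 0.5478408702 = 0.0301237523
Term 3 = 0 (no dividend yield, q = 0)
Theta = -0.0549988867 + (0.0301237523) + (0.0000000000) = -0.024875

Answer: Theta = -0.024875


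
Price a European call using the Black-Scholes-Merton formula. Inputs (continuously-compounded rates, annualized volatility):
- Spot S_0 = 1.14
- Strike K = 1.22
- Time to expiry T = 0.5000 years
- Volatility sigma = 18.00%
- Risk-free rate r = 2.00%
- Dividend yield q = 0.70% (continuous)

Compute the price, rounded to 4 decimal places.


Answer: Price = 0.0303

Derivation:
d1 = (ln(S/K) + (r - q + 0.5*sigma^2) * T) / (sigma * sqrt(T)) = -0.41815621
d2 = d1 - sigma * sqrt(T) = -0.54543543
exp(-rT) = 0.99004983; exp(-qT) = 0.99650612
C = S_0 * exp(-qT) * N(d1) - K * exp(-rT) * N(d2)
N(d1) = 0.33791646; N(d2) = 0.29272704
C = 1.1400 * 0.99650612 * 0.33791646 - 1.2200 * 0.99004983 * 0.29272704 = 0.0303


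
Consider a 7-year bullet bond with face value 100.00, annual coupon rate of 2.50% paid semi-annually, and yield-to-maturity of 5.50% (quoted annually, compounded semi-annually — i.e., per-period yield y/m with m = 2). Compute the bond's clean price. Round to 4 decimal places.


Coupon per period c = face * coupon_rate / m = 1.250000
Periods per year m = 2; per-period yield y/m = 0.027500
Number of cashflows N = 14
Cashflows (t years, CF_t, discount factor 1/(1+y/m)^(m*t), PV):
  t = 0.5000: CF_t = 1.250000, DF = 0.973236, PV = 1.216545
  t = 1.0000: CF_t = 1.250000, DF = 0.947188, PV = 1.183985
  t = 1.5000: CF_t = 1.250000, DF = 0.921838, PV = 1.152297
  t = 2.0000: CF_t = 1.250000, DF = 0.897166, PV = 1.121457
  t = 2.5000: CF_t = 1.250000, DF = 0.873154, PV = 1.091442
  t = 3.0000: CF_t = 1.250000, DF = 0.849785, PV = 1.062231
  t = 3.5000: CF_t = 1.250000, DF = 0.827041, PV = 1.033802
  t = 4.0000: CF_t = 1.250000, DF = 0.804906, PV = 1.006133
  t = 4.5000: CF_t = 1.250000, DF = 0.783364, PV = 0.979205
  t = 5.0000: CF_t = 1.250000, DF = 0.762398, PV = 0.952997
  t = 5.5000: CF_t = 1.250000, DF = 0.741993, PV = 0.927491
  t = 6.0000: CF_t = 1.250000, DF = 0.722134, PV = 0.902668
  t = 6.5000: CF_t = 1.250000, DF = 0.702807, PV = 0.878509
  t = 7.0000: CF_t = 101.250000, DF = 0.683997, PV = 69.254724
Price P = sum_t PV_t = 82.763488

Answer: Price = 82.7635


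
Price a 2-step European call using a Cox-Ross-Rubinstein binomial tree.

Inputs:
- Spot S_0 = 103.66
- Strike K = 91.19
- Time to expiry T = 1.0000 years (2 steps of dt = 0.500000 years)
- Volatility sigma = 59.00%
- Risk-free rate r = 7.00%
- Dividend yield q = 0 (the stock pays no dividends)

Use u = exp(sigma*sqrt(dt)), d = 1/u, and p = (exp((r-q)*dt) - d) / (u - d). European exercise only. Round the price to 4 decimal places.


dt = T/N = 0.500000
u = exp(sigma*sqrt(dt)) = 1.517695; d = 1/u = 0.658894
p = (exp((r-q)*dt) - d) / (u - d) = 0.438665
Discount per step: exp(-r*dt) = 0.965605
Stock lattice S(k, i) with i counting down-moves:
  k=0: S(0,0) = 103.6600
  k=1: S(1,0) = 157.3243; S(1,1) = 68.3009
  k=2: S(2,0) = 238.7704; S(2,1) = 103.6600; S(2,2) = 45.0031
Terminal payoffs V(N, i) = max(S_T - K, 0):
  V(2,0) = 147.580375; V(2,1) = 12.470000; V(2,2) = 0.000000
Backward induction: V(k, i) = exp(-r*dt) * [p * V(k+1, i) + (1-p) * V(k+1, i+1)].
  V(1,0) = exp(-r*dt) * [p*147.580375 + (1-p)*12.470000] = 69.270747
  V(1,1) = exp(-r*dt) * [p*12.470000 + (1-p)*0.000000] = 5.282005
  V(0,0) = exp(-r*dt) * [p*69.270747 + (1-p)*5.282005] = 32.204493

Answer: Price = V(0,0) = 32.2045


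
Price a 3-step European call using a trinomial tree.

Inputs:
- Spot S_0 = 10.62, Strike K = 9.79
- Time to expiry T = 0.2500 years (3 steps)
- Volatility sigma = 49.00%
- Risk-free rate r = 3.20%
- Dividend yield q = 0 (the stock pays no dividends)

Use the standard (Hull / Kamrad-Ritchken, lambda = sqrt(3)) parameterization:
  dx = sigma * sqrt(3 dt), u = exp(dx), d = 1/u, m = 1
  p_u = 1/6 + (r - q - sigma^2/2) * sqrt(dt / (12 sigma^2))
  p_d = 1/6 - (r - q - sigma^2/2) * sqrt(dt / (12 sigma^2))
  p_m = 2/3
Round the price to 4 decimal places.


dt = T/N = 0.083333; dx = sigma*sqrt(3*dt) = 0.245000
u = exp(dx) = 1.277621; d = 1/u = 0.782705
p_u = 0.151692, p_m = 0.666667, p_d = 0.181641
Discount per step: exp(-r*dt) = 0.997337
Stock lattice S(k, j) with j the centered position index:
  k=0: S(0,+0) = 10.6200
  k=1: S(1,-1) = 8.3123; S(1,+0) = 10.6200; S(1,+1) = 13.5683
  k=2: S(2,-2) = 6.5061; S(2,-1) = 8.3123; S(2,+0) = 10.6200; S(2,+1) = 13.5683; S(2,+2) = 17.3352
  k=3: S(3,-3) = 5.0923; S(3,-2) = 6.5061; S(3,-1) = 8.3123; S(3,+0) = 10.6200; S(3,+1) = 13.5683; S(3,+2) = 17.3352; S(3,+3) = 22.1478
Terminal payoffs V(N, j) = max(S_T - K, 0):
  V(3,-3) = 0.000000; V(3,-2) = 0.000000; V(3,-1) = 0.000000; V(3,+0) = 0.830000; V(3,+1) = 3.778338; V(3,+2) = 7.545198; V(3,+3) = 12.357819
Backward induction: V(k, j) = exp(-r*dt) * [p_u * V(k+1, j+1) + p_m * V(k+1, j) + p_d * V(k+1, j-1)]
  V(2,-2) = exp(-r*dt) * [p_u*0.000000 + p_m*0.000000 + p_d*0.000000] = 0.000000
  V(2,-1) = exp(-r*dt) * [p_u*0.830000 + p_m*0.000000 + p_d*0.000000] = 0.125569
  V(2,+0) = exp(-r*dt) * [p_u*3.778338 + p_m*0.830000 + p_d*0.000000] = 1.123478
  V(2,+1) = exp(-r*dt) * [p_u*7.545198 + p_m*3.778338 + p_d*0.830000] = 3.804044
  V(2,+2) = exp(-r*dt) * [p_u*12.357819 + p_m*7.545198 + p_d*3.778338] = 7.570803
  V(1,-1) = exp(-r*dt) * [p_u*1.123478 + p_m*0.125569 + p_d*0.000000] = 0.253459
  V(1,+0) = exp(-r*dt) * [p_u*3.804044 + p_m*1.123478 + p_d*0.125569] = 1.345245
  V(1,+1) = exp(-r*dt) * [p_u*7.570803 + p_m*3.804044 + p_d*1.123478] = 3.878175
  V(0,+0) = exp(-r*dt) * [p_u*3.878175 + p_m*1.345245 + p_d*0.253459] = 1.527080

Answer: Price = V(0,0) = 1.5271


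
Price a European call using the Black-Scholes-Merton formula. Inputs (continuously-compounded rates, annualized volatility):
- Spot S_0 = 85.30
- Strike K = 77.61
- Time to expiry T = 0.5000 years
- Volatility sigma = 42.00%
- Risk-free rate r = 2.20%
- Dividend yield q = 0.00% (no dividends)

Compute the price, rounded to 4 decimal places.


Answer: Price = 14.4268

Derivation:
d1 = (ln(S/K) + (r - q + 0.5*sigma^2) * T) / (sigma * sqrt(T)) = 0.50365590
d2 = d1 - sigma * sqrt(T) = 0.20667105
exp(-rT) = 0.98906028; exp(-qT) = 1.00000000
C = S_0 * exp(-qT) * N(d1) - K * exp(-rT) * N(d2)
N(d1) = 0.69274840; N(d2) = 0.58186661
C = 85.3000 * 1.00000000 * 0.69274840 - 77.6100 * 0.98906028 * 0.58186661 = 14.4268


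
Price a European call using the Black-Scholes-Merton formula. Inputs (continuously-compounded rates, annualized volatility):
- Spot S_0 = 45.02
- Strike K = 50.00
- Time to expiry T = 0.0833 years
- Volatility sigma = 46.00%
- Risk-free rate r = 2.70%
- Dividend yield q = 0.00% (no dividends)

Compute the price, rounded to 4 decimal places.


Answer: Price = 0.7915

Derivation:
d1 = (ln(S/K) + (r - q + 0.5*sigma^2) * T) / (sigma * sqrt(T)) = -0.70692303
d2 = d1 - sigma * sqrt(T) = -0.83968703
exp(-rT) = 0.99775343; exp(-qT) = 1.00000000
C = S_0 * exp(-qT) * N(d1) - K * exp(-rT) * N(d2)
N(d1) = 0.23980716; N(d2) = 0.20054194
C = 45.0200 * 1.00000000 * 0.23980716 - 50.0000 * 0.99775343 * 0.20054194 = 0.7915


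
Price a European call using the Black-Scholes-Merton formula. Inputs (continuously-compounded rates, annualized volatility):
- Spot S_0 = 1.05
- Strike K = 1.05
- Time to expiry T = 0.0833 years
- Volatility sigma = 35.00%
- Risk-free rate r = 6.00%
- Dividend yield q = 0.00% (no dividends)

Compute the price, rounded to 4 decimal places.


Answer: Price = 0.0449

Derivation:
d1 = (ln(S/K) + (r - q + 0.5*sigma^2) * T) / (sigma * sqrt(T)) = 0.09998531
d2 = d1 - sigma * sqrt(T) = -0.00103078
exp(-rT) = 0.99501447; exp(-qT) = 1.00000000
C = S_0 * exp(-qT) * N(d1) - K * exp(-rT) * N(d2)
N(d1) = 0.53982201; N(d2) = 0.49958878
C = 1.0500 * 1.00000000 * 0.53982201 - 1.0500 * 0.99501447 * 0.49958878 = 0.0449


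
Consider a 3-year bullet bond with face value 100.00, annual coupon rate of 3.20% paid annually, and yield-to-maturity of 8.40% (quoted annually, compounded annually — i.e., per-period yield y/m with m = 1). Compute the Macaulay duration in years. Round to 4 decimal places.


Answer: Macaulay duration = 2.9005 years

Derivation:
Coupon per period c = face * coupon_rate / m = 3.200000
Periods per year m = 1; per-period yield y/m = 0.084000
Number of cashflows N = 3
Cashflows (t years, CF_t, discount factor 1/(1+y/m)^(m*t), PV):
  t = 1.0000: CF_t = 3.200000, DF = 0.922509, PV = 2.952030
  t = 2.0000: CF_t = 3.200000, DF = 0.851023, PV = 2.723274
  t = 3.0000: CF_t = 103.200000, DF = 0.785077, PV = 81.019928
Price P = sum_t PV_t = 86.695232
Macaulay numerator sum_t t * PV_t:
  t * PV_t at t = 1.0000: 2.952030
  t * PV_t at t = 2.0000: 5.446549
  t * PV_t at t = 3.0000: 243.059783
Macaulay duration D = (sum_t t * PV_t) / P = 251.458361 / 86.695232 = 2.900487


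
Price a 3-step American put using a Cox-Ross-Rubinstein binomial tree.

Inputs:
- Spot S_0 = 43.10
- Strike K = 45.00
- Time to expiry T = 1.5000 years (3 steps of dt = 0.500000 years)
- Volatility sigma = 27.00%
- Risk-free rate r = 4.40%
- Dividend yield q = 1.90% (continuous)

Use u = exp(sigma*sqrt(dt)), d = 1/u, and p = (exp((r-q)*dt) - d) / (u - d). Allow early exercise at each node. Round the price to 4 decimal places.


Answer: Price = V(0,0) = 6.2128

Derivation:
dt = T/N = 0.500000
u = exp(sigma*sqrt(dt)) = 1.210361; d = 1/u = 0.826200
p = (exp((r-q)*dt) - d) / (u - d) = 0.485157
Discount per step: exp(-r*dt) = 0.978240
Stock lattice S(k, i) with i counting down-moves:
  k=0: S(0,0) = 43.1000
  k=1: S(1,0) = 52.1666; S(1,1) = 35.6092
  k=2: S(2,0) = 63.1404; S(2,1) = 43.1000; S(2,2) = 29.4203
  k=3: S(3,0) = 76.4227; S(3,1) = 52.1666; S(3,2) = 35.6092; S(3,3) = 24.3071
Terminal payoffs V(N, i) = max(K - S_T, 0):
  V(3,0) = 0.000000; V(3,1) = 0.000000; V(3,2) = 9.390795; V(3,3) = 20.692948
Backward induction: V(k, i) = exp(-r*dt) * [p * V(k+1, i) + (1-p) * V(k+1, i+1)]; then take max(V_cont, immediate exercise) for American.
  V(2,0) = exp(-r*dt) * [p*0.000000 + (1-p)*0.000000] = 0.000000; exercise = 0.000000; V(2,0) = max -> 0.000000
  V(2,1) = exp(-r*dt) * [p*0.000000 + (1-p)*9.390795] = 4.729578; exercise = 1.900000; V(2,1) = max -> 4.729578
  V(2,2) = exp(-r*dt) * [p*9.390795 + (1-p)*20.692948] = 14.878668; exercise = 15.579688; V(2,2) = max -> 15.579688
  V(1,0) = exp(-r*dt) * [p*0.000000 + (1-p)*4.729578] = 2.382004; exercise = 0.000000; V(1,0) = max -> 2.382004
  V(1,1) = exp(-r*dt) * [p*4.729578 + (1-p)*15.579688] = 10.091210; exercise = 9.390795; V(1,1) = max -> 10.091210
  V(0,0) = exp(-r*dt) * [p*2.382004 + (1-p)*10.091210] = 6.212835; exercise = 1.900000; V(0,0) = max -> 6.212835


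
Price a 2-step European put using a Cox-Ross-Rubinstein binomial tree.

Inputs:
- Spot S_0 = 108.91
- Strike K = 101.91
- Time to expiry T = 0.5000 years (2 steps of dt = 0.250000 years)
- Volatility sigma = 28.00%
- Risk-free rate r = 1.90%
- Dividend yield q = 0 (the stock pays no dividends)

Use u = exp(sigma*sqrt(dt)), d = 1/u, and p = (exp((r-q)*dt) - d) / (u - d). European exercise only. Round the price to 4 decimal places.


dt = T/N = 0.250000
u = exp(sigma*sqrt(dt)) = 1.150274; d = 1/u = 0.869358
p = (exp((r-q)*dt) - d) / (u - d) = 0.482006
Discount per step: exp(-r*dt) = 0.995261
Stock lattice S(k, i) with i counting down-moves:
  k=0: S(0,0) = 108.9100
  k=1: S(1,0) = 125.2763; S(1,1) = 94.6818
  k=2: S(2,0) = 144.1021; S(2,1) = 108.9100; S(2,2) = 82.3124
Terminal payoffs V(N, i) = max(K - S_T, 0):
  V(2,0) = 0.000000; V(2,1) = 0.000000; V(2,2) = 19.597593
Backward induction: V(k, i) = exp(-r*dt) * [p * V(k+1, i) + (1-p) * V(k+1, i+1)].
  V(1,0) = exp(-r*dt) * [p*0.000000 + (1-p)*0.000000] = 0.000000
  V(1,1) = exp(-r*dt) * [p*0.000000 + (1-p)*19.597593] = 10.103325
  V(0,0) = exp(-r*dt) * [p*0.000000 + (1-p)*10.103325] = 5.208659

Answer: Price = V(0,0) = 5.2087


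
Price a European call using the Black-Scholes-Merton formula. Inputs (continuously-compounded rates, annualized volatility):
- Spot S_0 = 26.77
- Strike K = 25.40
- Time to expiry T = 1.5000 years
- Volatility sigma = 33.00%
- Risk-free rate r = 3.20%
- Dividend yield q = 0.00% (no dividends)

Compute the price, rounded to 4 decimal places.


Answer: Price = 5.4862

Derivation:
d1 = (ln(S/K) + (r - q + 0.5*sigma^2) * T) / (sigma * sqrt(T)) = 0.45082409
d2 = d1 - sigma * sqrt(T) = 0.04665829
exp(-rT) = 0.95313379; exp(-qT) = 1.00000000
C = S_0 * exp(-qT) * N(d1) - K * exp(-rT) * N(d2)
N(d1) = 0.67394183; N(d2) = 0.51860721
C = 26.7700 * 1.00000000 * 0.67394183 - 25.4000 * 0.95313379 * 0.51860721 = 5.4862


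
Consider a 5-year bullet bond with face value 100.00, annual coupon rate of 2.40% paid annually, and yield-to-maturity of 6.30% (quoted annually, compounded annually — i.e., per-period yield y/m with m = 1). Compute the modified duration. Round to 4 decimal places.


Answer: Modified duration = 4.4645

Derivation:
Coupon per period c = face * coupon_rate / m = 2.400000
Periods per year m = 1; per-period yield y/m = 0.063000
Number of cashflows N = 5
Cashflows (t years, CF_t, discount factor 1/(1+y/m)^(m*t), PV):
  t = 1.0000: CF_t = 2.400000, DF = 0.940734, PV = 2.257761
  t = 2.0000: CF_t = 2.400000, DF = 0.884980, PV = 2.123952
  t = 3.0000: CF_t = 2.400000, DF = 0.832531, PV = 1.998073
  t = 4.0000: CF_t = 2.400000, DF = 0.783190, PV = 1.879655
  t = 5.0000: CF_t = 102.400000, DF = 0.736773, PV = 75.445551
Price P = sum_t PV_t = 83.704993
First compute Macaulay numerator sum_t t * PV_t:
  t * PV_t at t = 1.0000: 2.257761
  t * PV_t at t = 2.0000: 4.247904
  t * PV_t at t = 3.0000: 5.994220
  t * PV_t at t = 4.0000: 7.518621
  t * PV_t at t = 5.0000: 377.227754
Macaulay duration D = 397.246261 / 83.704993 = 4.745789
Modified duration = D / (1 + y/m) = 4.745789 / (1 + 0.063000) = 4.464524


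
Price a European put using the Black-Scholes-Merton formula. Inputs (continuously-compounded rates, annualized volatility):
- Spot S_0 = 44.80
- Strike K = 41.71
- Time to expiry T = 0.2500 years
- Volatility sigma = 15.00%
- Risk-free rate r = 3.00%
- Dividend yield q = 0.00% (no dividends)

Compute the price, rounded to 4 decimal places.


d1 = (ln(S/K) + (r - q + 0.5*sigma^2) * T) / (sigma * sqrt(T)) = 1.09039642
d2 = d1 - sigma * sqrt(T) = 1.01539642
exp(-rT) = 0.99252805; exp(-qT) = 1.00000000
P = K * exp(-rT) * N(-d2) - S_0 * exp(-qT) * N(-d1)
N(-d1) = 0.13776928; N(-d2) = 0.15495845
P = 41.7100 * 0.99252805 * 0.15495845 - 44.8000 * 1.00000000 * 0.13776928 = 0.2430

Answer: Price = 0.2430


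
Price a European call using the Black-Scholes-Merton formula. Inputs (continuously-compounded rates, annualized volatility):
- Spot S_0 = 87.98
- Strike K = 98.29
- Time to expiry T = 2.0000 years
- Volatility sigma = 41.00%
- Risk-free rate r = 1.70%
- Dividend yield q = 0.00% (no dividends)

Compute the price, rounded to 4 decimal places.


d1 = (ln(S/K) + (r - q + 0.5*sigma^2) * T) / (sigma * sqrt(T)) = 0.15743857
d2 = d1 - sigma * sqrt(T) = -0.42238899
exp(-rT) = 0.96657150; exp(-qT) = 1.00000000
C = S_0 * exp(-qT) * N(d1) - K * exp(-rT) * N(d2)
N(d1) = 0.56255039; N(d2) = 0.33637056
C = 87.9800 * 1.00000000 * 0.56255039 - 98.2900 * 0.96657150 * 0.33637056 = 17.5365

Answer: Price = 17.5365


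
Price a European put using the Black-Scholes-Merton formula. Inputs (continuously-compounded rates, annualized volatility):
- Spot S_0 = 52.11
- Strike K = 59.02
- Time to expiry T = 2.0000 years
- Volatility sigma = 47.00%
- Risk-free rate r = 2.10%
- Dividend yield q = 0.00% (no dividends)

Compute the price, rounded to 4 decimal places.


Answer: Price = 16.4974

Derivation:
d1 = (ln(S/K) + (r - q + 0.5*sigma^2) * T) / (sigma * sqrt(T)) = 0.20819104
d2 = d1 - sigma * sqrt(T) = -0.45648933
exp(-rT) = 0.95886978; exp(-qT) = 1.00000000
P = K * exp(-rT) * N(-d2) - S_0 * exp(-qT) * N(-d1)
N(-d1) = 0.41753990; N(-d2) = 0.67598093
P = 59.0200 * 0.95886978 * 0.67598093 - 52.1100 * 1.00000000 * 0.41753990 = 16.4974


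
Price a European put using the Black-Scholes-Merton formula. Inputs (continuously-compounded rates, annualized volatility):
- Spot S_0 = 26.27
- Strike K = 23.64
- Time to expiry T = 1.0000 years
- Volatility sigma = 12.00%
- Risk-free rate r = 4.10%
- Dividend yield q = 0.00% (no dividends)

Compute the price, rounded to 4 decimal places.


Answer: Price = 0.1573

Derivation:
d1 = (ln(S/K) + (r - q + 0.5*sigma^2) * T) / (sigma * sqrt(T)) = 1.28072843
d2 = d1 - sigma * sqrt(T) = 1.16072843
exp(-rT) = 0.95982913; exp(-qT) = 1.00000000
P = K * exp(-rT) * N(-d2) - S_0 * exp(-qT) * N(-d1)
N(-d1) = 0.10014454; N(-d2) = 0.12287618
P = 23.6400 * 0.95982913 * 0.12287618 - 26.2700 * 1.00000000 * 0.10014454 = 0.1573


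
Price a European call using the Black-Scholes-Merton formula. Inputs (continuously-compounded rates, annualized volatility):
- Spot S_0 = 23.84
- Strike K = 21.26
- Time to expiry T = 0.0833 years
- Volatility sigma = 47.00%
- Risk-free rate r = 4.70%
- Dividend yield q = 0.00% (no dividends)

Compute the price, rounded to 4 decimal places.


d1 = (ln(S/K) + (r - q + 0.5*sigma^2) * T) / (sigma * sqrt(T)) = 0.94104600
d2 = d1 - sigma * sqrt(T) = 0.80539582
exp(-rT) = 0.99609255; exp(-qT) = 1.00000000
C = S_0 * exp(-qT) * N(d1) - K * exp(-rT) * N(d2)
N(d1) = 0.82665936; N(d2) = 0.78970435
C = 23.8400 * 1.00000000 * 0.82665936 - 21.2600 * 0.99609255 * 0.78970435 = 2.9840

Answer: Price = 2.9840


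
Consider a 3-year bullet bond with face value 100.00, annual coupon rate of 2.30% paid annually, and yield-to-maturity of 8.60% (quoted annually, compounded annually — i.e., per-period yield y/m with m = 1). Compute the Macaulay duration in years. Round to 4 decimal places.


Coupon per period c = face * coupon_rate / m = 2.300000
Periods per year m = 1; per-period yield y/m = 0.086000
Number of cashflows N = 3
Cashflows (t years, CF_t, discount factor 1/(1+y/m)^(m*t), PV):
  t = 1.0000: CF_t = 2.300000, DF = 0.920810, PV = 2.117864
  t = 2.0000: CF_t = 2.300000, DF = 0.847892, PV = 1.950151
  t = 3.0000: CF_t = 102.300000, DF = 0.780747, PV = 79.870455
Price P = sum_t PV_t = 83.938469
Macaulay numerator sum_t t * PV_t:
  t * PV_t at t = 1.0000: 2.117864
  t * PV_t at t = 2.0000: 3.900302
  t * PV_t at t = 3.0000: 239.611365
Macaulay duration D = (sum_t t * PV_t) / P = 245.629530 / 83.938469 = 2.926305

Answer: Macaulay duration = 2.9263 years


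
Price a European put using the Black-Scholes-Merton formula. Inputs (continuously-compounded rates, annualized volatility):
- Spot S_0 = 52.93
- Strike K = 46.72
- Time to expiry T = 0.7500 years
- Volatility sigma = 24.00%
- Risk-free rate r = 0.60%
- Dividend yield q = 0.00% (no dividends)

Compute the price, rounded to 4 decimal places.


d1 = (ln(S/K) + (r - q + 0.5*sigma^2) * T) / (sigma * sqrt(T)) = 0.72600809
d2 = d1 - sigma * sqrt(T) = 0.51816199
exp(-rT) = 0.99551011; exp(-qT) = 1.00000000
P = K * exp(-rT) * N(-d2) - S_0 * exp(-qT) * N(-d1)
N(-d1) = 0.23391691; N(-d2) = 0.30217263
P = 46.7200 * 0.99551011 * 0.30217263 - 52.9300 * 1.00000000 * 0.23391691 = 1.6729

Answer: Price = 1.6729


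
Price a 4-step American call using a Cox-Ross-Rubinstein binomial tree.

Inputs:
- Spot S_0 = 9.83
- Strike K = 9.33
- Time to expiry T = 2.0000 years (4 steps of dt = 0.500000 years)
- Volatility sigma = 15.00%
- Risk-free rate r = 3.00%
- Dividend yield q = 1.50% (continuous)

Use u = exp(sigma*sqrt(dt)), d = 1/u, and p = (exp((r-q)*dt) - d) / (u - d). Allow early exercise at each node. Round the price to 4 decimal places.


dt = T/N = 0.500000
u = exp(sigma*sqrt(dt)) = 1.111895; d = 1/u = 0.899365
p = (exp((r-q)*dt) - d) / (u - d) = 0.508930
Discount per step: exp(-r*dt) = 0.985112
Stock lattice S(k, i) with i counting down-moves:
  k=0: S(0,0) = 9.8300
  k=1: S(1,0) = 10.9299; S(1,1) = 8.8408
  k=2: S(2,0) = 12.1529; S(2,1) = 9.8300; S(2,2) = 7.9511
  k=3: S(3,0) = 13.5128; S(3,1) = 10.9299; S(3,2) = 8.8408; S(3,3) = 7.1509
  k=4: S(4,0) = 15.0248; S(4,1) = 12.1529; S(4,2) = 9.8300; S(4,3) = 7.9511; S(4,4) = 6.4313
Terminal payoffs V(N, i) = max(S_T - K, 0):
  V(4,0) = 5.694813; V(4,1) = 2.822938; V(4,2) = 0.500000; V(4,3) = 0.000000; V(4,4) = 0.000000
Backward induction: V(k, i) = exp(-r*dt) * [p * V(k+1, i) + (1-p) * V(k+1, i+1)]; then take max(V_cont, immediate exercise) for American.
  V(3,0) = exp(-r*dt) * [p*5.694813 + (1-p)*2.822938] = 4.220733; exercise = 4.182795; V(3,0) = max -> 4.220733
  V(3,1) = exp(-r*dt) * [p*2.822938 + (1-p)*0.500000] = 1.657168; exercise = 1.599931; V(3,1) = max -> 1.657168
  V(3,2) = exp(-r*dt) * [p*0.500000 + (1-p)*0.000000] = 0.250677; exercise = 0.000000; V(3,2) = max -> 0.250677
  V(3,3) = exp(-r*dt) * [p*0.000000 + (1-p)*0.000000] = 0.000000; exercise = 0.000000; V(3,3) = max -> 0.000000
  V(2,0) = exp(-r*dt) * [p*4.220733 + (1-p)*1.657168] = 2.917748; exercise = 2.822938; V(2,0) = max -> 2.917748
  V(2,1) = exp(-r*dt) * [p*1.657168 + (1-p)*0.250677] = 0.952094; exercise = 0.500000; V(2,1) = max -> 0.952094
  V(2,2) = exp(-r*dt) * [p*0.250677 + (1-p)*0.000000] = 0.125677; exercise = 0.000000; V(2,2) = max -> 0.125677
  V(1,0) = exp(-r*dt) * [p*2.917748 + (1-p)*0.952094] = 1.923406; exercise = 1.599931; V(1,0) = max -> 1.923406
  V(1,1) = exp(-r*dt) * [p*0.952094 + (1-p)*0.125677] = 0.538133; exercise = 0.000000; V(1,1) = max -> 0.538133
  V(0,0) = exp(-r*dt) * [p*1.923406 + (1-p)*0.538133] = 1.224632; exercise = 0.500000; V(0,0) = max -> 1.224632

Answer: Price = V(0,0) = 1.2246


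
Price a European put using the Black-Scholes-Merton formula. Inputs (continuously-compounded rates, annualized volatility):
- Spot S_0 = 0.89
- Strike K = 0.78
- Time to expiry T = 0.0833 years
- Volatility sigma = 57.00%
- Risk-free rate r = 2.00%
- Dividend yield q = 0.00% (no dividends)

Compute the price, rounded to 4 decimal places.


d1 = (ln(S/K) + (r - q + 0.5*sigma^2) * T) / (sigma * sqrt(T)) = 0.89431594
d2 = d1 - sigma * sqrt(T) = 0.72980403
exp(-rT) = 0.99833539; exp(-qT) = 1.00000000
P = K * exp(-rT) * N(-d2) - S_0 * exp(-qT) * N(-d1)
N(-d1) = 0.18557644; N(-d2) = 0.23275499
P = 0.7800 * 0.99833539 * 0.23275499 - 0.8900 * 1.00000000 * 0.18557644 = 0.0161

Answer: Price = 0.0161


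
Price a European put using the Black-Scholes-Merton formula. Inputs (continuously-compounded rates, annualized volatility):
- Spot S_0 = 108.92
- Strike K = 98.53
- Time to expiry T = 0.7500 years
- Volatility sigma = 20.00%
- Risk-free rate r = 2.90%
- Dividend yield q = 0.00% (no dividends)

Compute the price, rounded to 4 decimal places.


Answer: Price = 2.5119

Derivation:
d1 = (ln(S/K) + (r - q + 0.5*sigma^2) * T) / (sigma * sqrt(T)) = 0.79098487
d2 = d1 - sigma * sqrt(T) = 0.61777978
exp(-rT) = 0.97848483; exp(-qT) = 1.00000000
P = K * exp(-rT) * N(-d2) - S_0 * exp(-qT) * N(-d1)
N(-d1) = 0.21447641; N(-d2) = 0.26836026
P = 98.5300 * 0.97848483 * 0.26836026 - 108.9200 * 1.00000000 * 0.21447641 = 2.5119


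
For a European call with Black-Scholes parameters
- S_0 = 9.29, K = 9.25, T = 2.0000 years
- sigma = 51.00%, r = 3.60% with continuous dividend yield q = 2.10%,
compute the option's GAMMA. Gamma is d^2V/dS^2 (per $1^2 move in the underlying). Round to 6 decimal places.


Answer: Gamma = 0.052527

Derivation:
d1 = 0.4082016547; d2 = -0.3130472621
phi(d1) = 0.3670516047; exp(-qT) = 0.9588697806; exp(-rT) = 0.9305308958
Gamma = exp(-qT) * phi(d1) / (S * sigma * sqrt(T)) = 0.9588697806 * 0.3670516047 / (9.2900 * 0.5100 * 1.4142135624) = 0.052527


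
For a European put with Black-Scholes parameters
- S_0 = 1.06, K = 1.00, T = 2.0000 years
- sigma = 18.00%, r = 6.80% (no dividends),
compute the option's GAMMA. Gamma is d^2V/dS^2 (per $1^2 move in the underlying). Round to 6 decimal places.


Answer: Gamma = 0.994591

Derivation:
d1 = 0.8904395668; d2 = 0.6358811255
phi(d1) = 0.2683723642; exp(-qT) = 1.0000000000; exp(-rT) = 0.8728426325
Gamma = exp(-qT) * phi(d1) / (S * sigma * sqrt(T)) = 1.0000000000 * 0.2683723642 / (1.0600 * 0.1800 * 1.4142135624) = 0.994591


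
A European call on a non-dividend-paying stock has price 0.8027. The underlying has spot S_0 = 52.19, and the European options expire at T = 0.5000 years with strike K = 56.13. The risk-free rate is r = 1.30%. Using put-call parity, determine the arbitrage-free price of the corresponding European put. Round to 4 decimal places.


Answer: Put price = 4.3790

Derivation:
Put-call parity: C - P = S_0 * exp(-qT) - K * exp(-rT).
S_0 * exp(-qT) = 52.1900 * 1.00000000 = 52.19000000
K * exp(-rT) = 56.1300 * 0.99352108 = 55.76633818
P = C - S*exp(-qT) + K*exp(-rT)
P = 0.8027 - 52.19000000 + 55.76633818 = 4.3790


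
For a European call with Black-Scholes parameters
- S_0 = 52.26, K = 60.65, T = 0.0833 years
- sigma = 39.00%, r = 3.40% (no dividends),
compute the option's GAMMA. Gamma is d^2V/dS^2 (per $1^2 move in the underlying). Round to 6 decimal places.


Answer: Gamma = 0.031388

Derivation:
d1 = -1.2412956436; d2 = -1.3538564272
phi(d1) = 0.1846402447; exp(-qT) = 1.0000000000; exp(-rT) = 0.9971718069
Gamma = exp(-qT) * phi(d1) / (S * sigma * sqrt(T)) = 1.0000000000 * 0.1846402447 / (52.2600 * 0.3900 * 0.2886173938) = 0.031388


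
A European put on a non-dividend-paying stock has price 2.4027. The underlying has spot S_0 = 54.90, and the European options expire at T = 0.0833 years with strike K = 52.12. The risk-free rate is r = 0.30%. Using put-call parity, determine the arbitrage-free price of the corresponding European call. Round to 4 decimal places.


Answer: Call price = 5.1957

Derivation:
Put-call parity: C - P = S_0 * exp(-qT) - K * exp(-rT).
S_0 * exp(-qT) = 54.9000 * 1.00000000 = 54.90000000
K * exp(-rT) = 52.1200 * 0.99975013 = 52.10697684
C = P + S*exp(-qT) - K*exp(-rT)
C = 2.4027 + 54.90000000 - 52.10697684 = 5.1957


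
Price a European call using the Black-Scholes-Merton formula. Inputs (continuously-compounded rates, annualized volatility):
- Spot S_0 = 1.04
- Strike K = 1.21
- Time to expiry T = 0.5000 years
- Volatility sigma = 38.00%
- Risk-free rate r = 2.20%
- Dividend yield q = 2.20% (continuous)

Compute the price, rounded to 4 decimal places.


Answer: Price = 0.0531

Derivation:
d1 = (ln(S/K) + (r - q + 0.5*sigma^2) * T) / (sigma * sqrt(T)) = -0.42910085
d2 = d1 - sigma * sqrt(T) = -0.69780143
exp(-rT) = 0.98906028; exp(-qT) = 0.98906028
C = S_0 * exp(-qT) * N(d1) - K * exp(-rT) * N(d2)
N(d1) = 0.33392492; N(d2) = 0.24265069
C = 1.0400 * 0.98906028 * 0.33392492 - 1.2100 * 0.98906028 * 0.24265069 = 0.0531


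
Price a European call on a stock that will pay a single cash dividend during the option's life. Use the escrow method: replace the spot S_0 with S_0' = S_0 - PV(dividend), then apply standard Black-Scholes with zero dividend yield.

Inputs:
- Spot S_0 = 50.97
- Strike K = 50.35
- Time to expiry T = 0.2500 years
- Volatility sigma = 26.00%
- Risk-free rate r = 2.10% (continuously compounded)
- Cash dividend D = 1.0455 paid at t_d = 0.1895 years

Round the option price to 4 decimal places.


PV(D) = D * exp(-r * t_d) = 1.0455 * 0.99602841 = 1.04134770
S_0' = S_0 - PV(D) = 50.9700 - 1.04134770 = 49.92865230
d1 = (ln(S_0'/K) + (r + sigma^2/2)*T) / (sigma*sqrt(T)) = 0.04074164
d2 = d1 - sigma*sqrt(T) = -0.08925836
exp(-rT) = 0.99476376
N(d1) = 0.51624907; N(d2) = 0.46443829
C = S_0' * N(d1) - K * exp(-rT) * N(d2) = 49.92865230 * 0.51624907 - 50.3500 * 0.99476376 * 0.46443829 = 2.5136

Answer: Price = 2.5136


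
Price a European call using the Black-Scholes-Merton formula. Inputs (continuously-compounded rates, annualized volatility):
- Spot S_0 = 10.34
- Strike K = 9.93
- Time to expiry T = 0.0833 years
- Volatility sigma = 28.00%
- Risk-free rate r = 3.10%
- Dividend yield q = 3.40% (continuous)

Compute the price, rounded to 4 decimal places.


Answer: Price = 0.5684

Derivation:
d1 = (ln(S/K) + (r - q + 0.5*sigma^2) * T) / (sigma * sqrt(T)) = 0.53796940
d2 = d1 - sigma * sqrt(T) = 0.45715653
exp(-rT) = 0.99742103; exp(-qT) = 0.99717181
C = S_0 * exp(-qT) * N(d1) - K * exp(-rT) * N(d2)
N(d1) = 0.70470091; N(d2) = 0.67622073
C = 10.3400 * 0.99717181 * 0.70470091 - 9.9300 * 0.99742103 * 0.67622073 = 0.5684


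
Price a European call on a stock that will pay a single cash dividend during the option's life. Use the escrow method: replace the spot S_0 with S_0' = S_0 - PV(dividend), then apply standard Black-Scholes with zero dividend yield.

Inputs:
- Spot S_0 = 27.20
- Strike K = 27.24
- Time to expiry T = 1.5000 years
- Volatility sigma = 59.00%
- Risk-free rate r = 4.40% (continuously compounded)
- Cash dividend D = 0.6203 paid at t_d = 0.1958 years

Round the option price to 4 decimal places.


PV(D) = D * exp(-r * t_d) = 0.6203 * 0.99142180 = 0.61497895
S_0' = S_0 - PV(D) = 27.2000 - 0.61497895 = 26.58502105
d1 = (ln(S_0'/K) + (r + sigma^2/2)*T) / (sigma*sqrt(T)) = 0.41895472
d2 = d1 - sigma*sqrt(T) = -0.30364476
exp(-rT) = 0.93613086
N(d1) = 0.66237539; N(d2) = 0.38069927
C = S_0' * N(d1) - K * exp(-rT) * N(d2) = 26.58502105 * 0.66237539 - 27.2400 * 0.93613086 * 0.38069927 = 7.9014

Answer: Price = 7.9014
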